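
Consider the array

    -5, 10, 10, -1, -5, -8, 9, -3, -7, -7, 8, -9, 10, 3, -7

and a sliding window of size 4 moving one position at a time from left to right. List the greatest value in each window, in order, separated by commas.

[-5, 10, 10, -1] → max 10
[10, 10, -1, -5] → max 10
[10, -1, -5, -8] → max 10
[-1, -5, -8, 9] → max 9
[-5, -8, 9, -3] → max 9
[-8, 9, -3, -7] → max 9
[9, -3, -7, -7] → max 9
[-3, -7, -7, 8] → max 8
[-7, -7, 8, -9] → max 8
[-7, 8, -9, 10] → max 10
[8, -9, 10, 3] → max 10
[-9, 10, 3, -7] → max 10

10, 10, 10, 9, 9, 9, 9, 8, 8, 10, 10, 10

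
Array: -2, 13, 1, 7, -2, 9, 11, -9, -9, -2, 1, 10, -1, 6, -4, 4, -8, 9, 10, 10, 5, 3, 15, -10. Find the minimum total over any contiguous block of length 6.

Window sums for each of the 19 positions:
-2 13 1 7 -2 9 → sum 26
13 1 7 -2 9 11 → sum 39
1 7 -2 9 11 -9 → sum 17
7 -2 9 11 -9 -9 → sum 7
-2 9 11 -9 -9 -2 → sum -2
9 11 -9 -9 -2 1 → sum 1
11 -9 -9 -2 1 10 → sum 2
-9 -9 -2 1 10 -1 → sum -10
-9 -2 1 10 -1 6 → sum 5
-2 1 10 -1 6 -4 → sum 10
1 10 -1 6 -4 4 → sum 16
10 -1 6 -4 4 -8 → sum 7
-1 6 -4 4 -8 9 → sum 6
6 -4 4 -8 9 10 → sum 17
-4 4 -8 9 10 10 → sum 21
4 -8 9 10 10 5 → sum 30
-8 9 10 10 5 3 → sum 29
9 10 10 5 3 15 → sum 52
10 10 5 3 15 -10 → sum 33
Minimum of these is -10.

-10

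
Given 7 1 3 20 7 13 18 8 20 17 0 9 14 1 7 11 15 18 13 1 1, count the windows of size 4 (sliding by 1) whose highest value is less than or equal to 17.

(7, 1, 3, 20) → max 20
(1, 3, 20, 7) → max 20
(3, 20, 7, 13) → max 20
(20, 7, 13, 18) → max 20
(7, 13, 18, 8) → max 18
(13, 18, 8, 20) → max 20
(18, 8, 20, 17) → max 20
(8, 20, 17, 0) → max 20
(20, 17, 0, 9) → max 20
(17, 0, 9, 14) → max 17  ≤ 17 ✓
(0, 9, 14, 1) → max 14  ≤ 17 ✓
(9, 14, 1, 7) → max 14  ≤ 17 ✓
(14, 1, 7, 11) → max 14  ≤ 17 ✓
(1, 7, 11, 15) → max 15  ≤ 17 ✓
(7, 11, 15, 18) → max 18
(11, 15, 18, 13) → max 18
(15, 18, 13, 1) → max 18
(18, 13, 1, 1) → max 18
5 windows satisfy the condition.

5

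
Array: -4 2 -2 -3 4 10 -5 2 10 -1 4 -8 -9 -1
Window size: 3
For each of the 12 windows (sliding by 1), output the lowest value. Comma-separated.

Sliding a size-3 window across the 14 values:
(-4, 2, -2) → min -4
(2, -2, -3) → min -3
(-2, -3, 4) → min -3
(-3, 4, 10) → min -3
(4, 10, -5) → min -5
(10, -5, 2) → min -5
(-5, 2, 10) → min -5
(2, 10, -1) → min -1
(10, -1, 4) → min -1
(-1, 4, -8) → min -8
(4, -8, -9) → min -9
(-8, -9, -1) → min -9

-4, -3, -3, -3, -5, -5, -5, -1, -1, -8, -9, -9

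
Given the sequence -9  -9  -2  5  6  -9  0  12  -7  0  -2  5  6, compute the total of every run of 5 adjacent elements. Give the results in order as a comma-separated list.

-9, -9, 0, 14, 2, -4, 3, 8, 2

Sliding a size-5 window across the 13 values:
[-9, -9, -2, 5, 6] → sum -9
[-9, -2, 5, 6, -9] → sum -9
[-2, 5, 6, -9, 0] → sum 0
[5, 6, -9, 0, 12] → sum 14
[6, -9, 0, 12, -7] → sum 2
[-9, 0, 12, -7, 0] → sum -4
[0, 12, -7, 0, -2] → sum 3
[12, -7, 0, -2, 5] → sum 8
[-7, 0, -2, 5, 6] → sum 2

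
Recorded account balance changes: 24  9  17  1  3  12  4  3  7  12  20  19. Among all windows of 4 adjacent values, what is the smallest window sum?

24 9 17 1 → sum 51
9 17 1 3 → sum 30
17 1 3 12 → sum 33
1 3 12 4 → sum 20
3 12 4 3 → sum 22
12 4 3 7 → sum 26
4 3 7 12 → sum 26
3 7 12 20 → sum 42
7 12 20 19 → sum 58
Smallest of these is 20.

20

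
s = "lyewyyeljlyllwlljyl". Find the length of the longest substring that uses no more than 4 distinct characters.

add l: window [l] (1 distinct), len 1
add y: window [l, y] (2 distinct), len 2
add e: window [l, y, e] (3 distinct), len 3
add w: window [l, y, e, w] (4 distinct), len 4
add y: window [l, y, e, w, y] (4 distinct), len 5
add y: window [l, y, e, w, y, y] (4 distinct), len 6
add e: window [l, y, e, w, y, y, e] (4 distinct), len 7
add l: window [l, y, e, w, y, y, e, l] (4 distinct), len 8
add j: window [y, y, e, l, j] (4 distinct), len 5
add l: window [y, y, e, l, j, l] (4 distinct), len 6
add y: window [y, y, e, l, j, l, y] (4 distinct), len 7
add l: window [y, y, e, l, j, l, y, l] (4 distinct), len 8
add l: window [y, y, e, l, j, l, y, l, l] (4 distinct), len 9
add w: window [l, j, l, y, l, l, w] (4 distinct), len 7
add l: window [l, j, l, y, l, l, w, l] (4 distinct), len 8
add l: window [l, j, l, y, l, l, w, l, l] (4 distinct), len 9
add j: window [l, j, l, y, l, l, w, l, l, j] (4 distinct), len 10
add y: window [l, j, l, y, l, l, w, l, l, j, y] (4 distinct), len 11
add l: window [l, j, l, y, l, l, w, l, l, j, y, l] (4 distinct), len 12
Longest length with ≤4 distinct: 12.

12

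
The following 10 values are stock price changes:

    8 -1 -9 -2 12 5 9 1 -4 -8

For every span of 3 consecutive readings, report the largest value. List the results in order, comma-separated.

Sliding a size-3 window across the 10 values:
8 -1 -9 → max 8
-1 -9 -2 → max -1
-9 -2 12 → max 12
-2 12 5 → max 12
12 5 9 → max 12
5 9 1 → max 9
9 1 -4 → max 9
1 -4 -8 → max 1

8, -1, 12, 12, 12, 9, 9, 1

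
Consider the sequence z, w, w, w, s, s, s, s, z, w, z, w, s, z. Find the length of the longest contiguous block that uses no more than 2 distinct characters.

7

[z] 1 distinct, len 1
[z, w] 2 distinct, len 2
[z, w, w] 2 distinct, len 3
[z, w, w, w] 2 distinct, len 4
[w, w, w, s] 2 distinct, len 4
[w, w, w, s, s] 2 distinct, len 5
[w, w, w, s, s, s] 2 distinct, len 6
[w, w, w, s, s, s, s] 2 distinct, len 7
[s, s, s, s, z] 2 distinct, len 5
[z, w] 2 distinct, len 2
[z, w, z] 2 distinct, len 3
[z, w, z, w] 2 distinct, len 4
[w, s] 2 distinct, len 2
[s, z] 2 distinct, len 2
Longest length with ≤2 distinct: 7.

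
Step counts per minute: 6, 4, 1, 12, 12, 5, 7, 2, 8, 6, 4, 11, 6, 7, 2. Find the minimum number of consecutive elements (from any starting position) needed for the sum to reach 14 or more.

2

add 6: running sum 6 < 14
add 4: running sum 10 < 14
add 1: running sum 11 < 14
add 12: shortest ending here [4, 1, 12] sum 17, len 3
add 12: shortest ending here [12, 12] sum 24, len 2
add 5: shortest ending here [12, 5] sum 17, len 2
add 7: shortest ending here [12, 5, 7] sum 24, len 3
add 2: shortest ending here [5, 7, 2] sum 14, len 3
add 8: shortest ending here [7, 2, 8] sum 17, len 3
add 6: shortest ending here [8, 6] sum 14, len 2
add 4: shortest ending here [8, 6, 4] sum 18, len 3
add 11: shortest ending here [4, 11] sum 15, len 2
add 6: shortest ending here [11, 6] sum 17, len 2
add 7: shortest ending here [11, 6, 7] sum 24, len 3
add 2: shortest ending here [6, 7, 2] sum 15, len 3
Shortest qualifying length: 2.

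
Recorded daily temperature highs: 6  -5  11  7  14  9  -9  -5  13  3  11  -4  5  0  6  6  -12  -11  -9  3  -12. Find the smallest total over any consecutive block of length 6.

Window sums for each of the 16 positions:
[6, -5, 11, 7, 14, 9] → sum 42
[-5, 11, 7, 14, 9, -9] → sum 27
[11, 7, 14, 9, -9, -5] → sum 27
[7, 14, 9, -9, -5, 13] → sum 29
[14, 9, -9, -5, 13, 3] → sum 25
[9, -9, -5, 13, 3, 11] → sum 22
[-9, -5, 13, 3, 11, -4] → sum 9
[-5, 13, 3, 11, -4, 5] → sum 23
[13, 3, 11, -4, 5, 0] → sum 28
[3, 11, -4, 5, 0, 6] → sum 21
[11, -4, 5, 0, 6, 6] → sum 24
[-4, 5, 0, 6, 6, -12] → sum 1
[5, 0, 6, 6, -12, -11] → sum -6
[0, 6, 6, -12, -11, -9] → sum -20
[6, 6, -12, -11, -9, 3] → sum -17
[6, -12, -11, -9, 3, -12] → sum -35
Smallest of these is -35.

-35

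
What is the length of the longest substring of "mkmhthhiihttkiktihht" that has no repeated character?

add m: [m] len 1
add k: [m, k] len 2
add m (repeat m, move left end past it): [k, m] len 2
add h: [k, m, h] len 3
add t: [k, m, h, t] len 4
add h (repeat h, move left end past it): [t, h] len 2
add h (repeat h, move left end past it): [h] len 1
add i: [h, i] len 2
add i (repeat i, move left end past it): [i] len 1
add h: [i, h] len 2
add t: [i, h, t] len 3
add t (repeat t, move left end past it): [t] len 1
add k: [t, k] len 2
add i: [t, k, i] len 3
add k (repeat k, move left end past it): [i, k] len 2
add t: [i, k, t] len 3
add i (repeat i, move left end past it): [k, t, i] len 3
add h: [k, t, i, h] len 4
add h (repeat h, move left end past it): [h] len 1
add t: [h, t] len 2
Longest all-distinct length: 4.

4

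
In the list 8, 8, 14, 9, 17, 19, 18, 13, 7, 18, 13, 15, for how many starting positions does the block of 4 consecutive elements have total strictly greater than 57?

8 8 14 9 → sum 39
8 14 9 17 → sum 48
14 9 17 19 → sum 59  > 57 ✓
9 17 19 18 → sum 63  > 57 ✓
17 19 18 13 → sum 67  > 57 ✓
19 18 13 7 → sum 57
18 13 7 18 → sum 56
13 7 18 13 → sum 51
7 18 13 15 → sum 53
3 windows satisfy the condition.

3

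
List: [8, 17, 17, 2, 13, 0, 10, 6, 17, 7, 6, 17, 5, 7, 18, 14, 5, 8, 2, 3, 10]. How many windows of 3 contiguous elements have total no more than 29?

9

(8, 17, 17) → sum 42
(17, 17, 2) → sum 36
(17, 2, 13) → sum 32
(2, 13, 0) → sum 15  ≤ 29 ✓
(13, 0, 10) → sum 23  ≤ 29 ✓
(0, 10, 6) → sum 16  ≤ 29 ✓
(10, 6, 17) → sum 33
(6, 17, 7) → sum 30
(17, 7, 6) → sum 30
(7, 6, 17) → sum 30
(6, 17, 5) → sum 28  ≤ 29 ✓
(17, 5, 7) → sum 29  ≤ 29 ✓
(5, 7, 18) → sum 30
(7, 18, 14) → sum 39
(18, 14, 5) → sum 37
(14, 5, 8) → sum 27  ≤ 29 ✓
(5, 8, 2) → sum 15  ≤ 29 ✓
(8, 2, 3) → sum 13  ≤ 29 ✓
(2, 3, 10) → sum 15  ≤ 29 ✓
9 windows satisfy the condition.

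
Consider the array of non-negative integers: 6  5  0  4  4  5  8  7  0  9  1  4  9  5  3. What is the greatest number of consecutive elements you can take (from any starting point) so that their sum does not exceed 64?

14

→ 6: sum 6, len 1
→ 5: sum 11, len 2
→ 0: sum 11, len 3
→ 4: sum 15, len 4
→ 4: sum 19, len 5
→ 5: sum 24, len 6
→ 8: sum 32, len 7
→ 7: sum 39, len 8
→ 0: sum 39, len 9
→ 9: sum 48, len 10
→ 1: sum 49, len 11
→ 4: sum 53, len 12
→ 9: sum 62, len 13
→ 5 (dropped 6): sum 61, len 13
→ 3: sum 64, len 14
Longest length seen: 14.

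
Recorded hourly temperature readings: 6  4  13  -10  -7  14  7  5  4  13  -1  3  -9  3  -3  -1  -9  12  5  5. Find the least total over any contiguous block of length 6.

Each size-6 window and its sum:
6 4 13 -10 -7 14 → sum 20
4 13 -10 -7 14 7 → sum 21
13 -10 -7 14 7 5 → sum 22
-10 -7 14 7 5 4 → sum 13
-7 14 7 5 4 13 → sum 36
14 7 5 4 13 -1 → sum 42
7 5 4 13 -1 3 → sum 31
5 4 13 -1 3 -9 → sum 15
4 13 -1 3 -9 3 → sum 13
13 -1 3 -9 3 -3 → sum 6
-1 3 -9 3 -3 -1 → sum -8
3 -9 3 -3 -1 -9 → sum -16
-9 3 -3 -1 -9 12 → sum -7
3 -3 -1 -9 12 5 → sum 7
-3 -1 -9 12 5 5 → sum 9
Least of these is -16.

-16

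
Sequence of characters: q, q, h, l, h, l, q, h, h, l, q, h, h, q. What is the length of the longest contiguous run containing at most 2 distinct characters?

4

Extend right; when distinct count exceeds 2, shrink from the left:
add q: window [q] (1 distinct), len 1
add q: window [q, q] (1 distinct), len 2
add h: window [q, q, h] (2 distinct), len 3
add l: window [h, l] (2 distinct), len 2
add h: window [h, l, h] (2 distinct), len 3
add l: window [h, l, h, l] (2 distinct), len 4
add q: window [l, q] (2 distinct), len 2
add h: window [q, h] (2 distinct), len 2
add h: window [q, h, h] (2 distinct), len 3
add l: window [h, h, l] (2 distinct), len 3
add q: window [l, q] (2 distinct), len 2
add h: window [q, h] (2 distinct), len 2
add h: window [q, h, h] (2 distinct), len 3
add q: window [q, h, h, q] (2 distinct), len 4
Longest length with ≤2 distinct: 4.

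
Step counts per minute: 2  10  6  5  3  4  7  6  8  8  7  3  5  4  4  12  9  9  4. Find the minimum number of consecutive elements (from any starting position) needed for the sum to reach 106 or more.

17

add 2: running sum 2 < 106
add 10: running sum 12 < 106
add 6: running sum 18 < 106
add 5: running sum 23 < 106
add 3: running sum 26 < 106
add 4: running sum 30 < 106
add 7: running sum 37 < 106
add 6: running sum 43 < 106
add 8: running sum 51 < 106
add 8: running sum 59 < 106
add 7: running sum 66 < 106
add 3: running sum 69 < 106
add 5: running sum 74 < 106
add 4: running sum 78 < 106
add 4: running sum 82 < 106
add 12: running sum 94 < 106
add 9: running sum 103 < 106
end 17: [10, 6, 5, 3, 4, 7, 6, 8, 8, 7, 3, 5, 4, 4, 12, 9, 9] sum 110, len 17
end 18: [10, 6, 5, 3, 4, 7, 6, 8, 8, 7, 3, 5, 4, 4, 12, 9, 9, 4] sum 114, len 18
Shortest qualifying length: 17.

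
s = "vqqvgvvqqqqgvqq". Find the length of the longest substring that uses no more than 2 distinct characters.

6

[v] 1 distinct, len 1
[v, q] 2 distinct, len 2
[v, q, q] 2 distinct, len 3
[v, q, q, v] 2 distinct, len 4
[v, g] 2 distinct, len 2
[v, g, v] 2 distinct, len 3
[v, g, v, v] 2 distinct, len 4
[v, v, q] 2 distinct, len 3
[v, v, q, q] 2 distinct, len 4
[v, v, q, q, q] 2 distinct, len 5
[v, v, q, q, q, q] 2 distinct, len 6
[q, q, q, q, g] 2 distinct, len 5
[g, v] 2 distinct, len 2
[v, q] 2 distinct, len 2
[v, q, q] 2 distinct, len 3
Longest length with ≤2 distinct: 6.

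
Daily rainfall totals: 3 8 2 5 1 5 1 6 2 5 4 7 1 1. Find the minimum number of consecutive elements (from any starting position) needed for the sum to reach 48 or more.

12

Extend right; whenever the sum reaches 48, record the length and shrink from the left:
add 3: running sum 3 < 48
add 8: running sum 11 < 48
add 2: running sum 13 < 48
add 5: running sum 18 < 48
add 1: running sum 19 < 48
add 5: running sum 24 < 48
add 1: running sum 25 < 48
add 6: running sum 31 < 48
add 2: running sum 33 < 48
add 5: running sum 38 < 48
add 4: running sum 42 < 48
add 7: shortest ending here [3, 8, 2, 5, 1, 5, 1, 6, 2, 5, 4, 7] sum 49, len 12
add 1: shortest ending here [3, 8, 2, 5, 1, 5, 1, 6, 2, 5, 4, 7, 1] sum 50, len 13
add 1: shortest ending here [8, 2, 5, 1, 5, 1, 6, 2, 5, 4, 7, 1, 1] sum 48, len 13
Shortest qualifying length: 12.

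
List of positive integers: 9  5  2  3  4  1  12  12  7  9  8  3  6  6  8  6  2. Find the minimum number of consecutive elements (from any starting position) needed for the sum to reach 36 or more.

Extend right; whenever the sum reaches 36, record the length and shrink from the left:
add 9: running sum 9 < 36
add 5: running sum 14 < 36
add 2: running sum 16 < 36
add 3: running sum 19 < 36
add 4: running sum 23 < 36
add 1: running sum 24 < 36
add 12: shortest ending here [9, 5, 2, 3, 4, 1, 12] sum 36, len 7
add 12: shortest ending here [5, 2, 3, 4, 1, 12, 12] sum 39, len 7
add 7: shortest ending here [4, 1, 12, 12, 7] sum 36, len 5
add 9: shortest ending here [12, 12, 7, 9] sum 40, len 4
add 8: shortest ending here [12, 7, 9, 8] sum 36, len 4
add 3: shortest ending here [12, 7, 9, 8, 3] sum 39, len 5
add 6: shortest ending here [12, 7, 9, 8, 3, 6] sum 45, len 6
add 6: shortest ending here [7, 9, 8, 3, 6, 6] sum 39, len 6
add 8: shortest ending here [9, 8, 3, 6, 6, 8] sum 40, len 6
add 6: shortest ending here [8, 3, 6, 6, 8, 6] sum 37, len 6
add 2: shortest ending here [8, 3, 6, 6, 8, 6, 2] sum 39, len 7
Shortest qualifying length: 4.

4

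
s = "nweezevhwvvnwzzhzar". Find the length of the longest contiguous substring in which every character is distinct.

[n] len 1
[n, w] len 2
[n, w, e] len 3
[e] len 1
[e, z] len 2
[z, e] len 2
[z, e, v] len 3
[z, e, v, h] len 4
[z, e, v, h, w] len 5
[h, w, v] len 3
[v] len 1
[v, n] len 2
[v, n, w] len 3
[v, n, w, z] len 4
[z] len 1
[z, h] len 2
[h, z] len 2
[h, z, a] len 3
[h, z, a, r] len 4
Longest all-distinct length: 5.

5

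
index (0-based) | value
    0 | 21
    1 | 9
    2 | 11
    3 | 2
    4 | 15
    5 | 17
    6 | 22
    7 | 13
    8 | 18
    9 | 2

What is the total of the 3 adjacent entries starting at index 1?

Elements at indices 1..3: 9, 11, 2
sum(9, 11, 2) = 22

22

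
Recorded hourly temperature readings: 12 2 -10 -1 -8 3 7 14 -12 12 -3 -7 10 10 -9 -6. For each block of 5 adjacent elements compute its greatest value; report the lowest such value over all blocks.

3

Window maxs for each of the 12 positions:
[12, 2, -10, -1, -8] → max 12
[2, -10, -1, -8, 3] → max 3
[-10, -1, -8, 3, 7] → max 7
[-1, -8, 3, 7, 14] → max 14
[-8, 3, 7, 14, -12] → max 14
[3, 7, 14, -12, 12] → max 14
[7, 14, -12, 12, -3] → max 14
[14, -12, 12, -3, -7] → max 14
[-12, 12, -3, -7, 10] → max 12
[12, -3, -7, 10, 10] → max 12
[-3, -7, 10, 10, -9] → max 10
[-7, 10, 10, -9, -6] → max 10
Lowest of these is 3.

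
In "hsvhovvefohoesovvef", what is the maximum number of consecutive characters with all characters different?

5

add h: [h] len 1
add s: [h, s] len 2
add v: [h, s, v] len 3
add h (repeat h, move left end past it): [s, v, h] len 3
add o: [s, v, h, o] len 4
add v (repeat v, move left end past it): [h, o, v] len 3
add v (repeat v, move left end past it): [v] len 1
add e: [v, e] len 2
add f: [v, e, f] len 3
add o: [v, e, f, o] len 4
add h: [v, e, f, o, h] len 5
add o (repeat o, move left end past it): [h, o] len 2
add e: [h, o, e] len 3
add s: [h, o, e, s] len 4
add o (repeat o, move left end past it): [e, s, o] len 3
add v: [e, s, o, v] len 4
add v (repeat v, move left end past it): [v] len 1
add e: [v, e] len 2
add f: [v, e, f] len 3
Longest all-distinct length: 5.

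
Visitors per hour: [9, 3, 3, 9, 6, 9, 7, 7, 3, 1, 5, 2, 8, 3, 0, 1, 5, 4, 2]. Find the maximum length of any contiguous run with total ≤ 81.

Extend to the right; shrink from the left whenever the sum exceeds 81:
add 9: [9] sum 9, len 1
add 3: [9, 3] sum 12, len 2
add 3: [9, 3, 3] sum 15, len 3
add 9: [9, 3, 3, 9] sum 24, len 4
add 6: [9, 3, 3, 9, 6] sum 30, len 5
add 9: [9, 3, 3, 9, 6, 9] sum 39, len 6
add 7: [9, 3, 3, 9, 6, 9, 7] sum 46, len 7
add 7: [9, 3, 3, 9, 6, 9, 7, 7] sum 53, len 8
add 3: [9, 3, 3, 9, 6, 9, 7, 7, 3] sum 56, len 9
add 1: [9, 3, 3, 9, 6, 9, 7, 7, 3, 1] sum 57, len 10
add 5: [9, 3, 3, 9, 6, 9, 7, 7, 3, 1, 5] sum 62, len 11
add 2: [9, 3, 3, 9, 6, 9, 7, 7, 3, 1, 5, 2] sum 64, len 12
add 8: [9, 3, 3, 9, 6, 9, 7, 7, 3, 1, 5, 2, 8] sum 72, len 13
add 3: [9, 3, 3, 9, 6, 9, 7, 7, 3, 1, 5, 2, 8, 3] sum 75, len 14
add 0: [9, 3, 3, 9, 6, 9, 7, 7, 3, 1, 5, 2, 8, 3, 0] sum 75, len 15
add 1: [9, 3, 3, 9, 6, 9, 7, 7, 3, 1, 5, 2, 8, 3, 0, 1] sum 76, len 16
add 5: [9, 3, 3, 9, 6, 9, 7, 7, 3, 1, 5, 2, 8, 3, 0, 1, 5] sum 81, len 17
add 4: [3, 3, 9, 6, 9, 7, 7, 3, 1, 5, 2, 8, 3, 0, 1, 5, 4] sum 76, len 17
add 2: [3, 3, 9, 6, 9, 7, 7, 3, 1, 5, 2, 8, 3, 0, 1, 5, 4, 2] sum 78, len 18
Longest length seen: 18.

18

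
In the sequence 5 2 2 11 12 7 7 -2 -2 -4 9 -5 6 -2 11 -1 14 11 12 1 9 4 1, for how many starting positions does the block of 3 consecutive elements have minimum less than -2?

(5, 2, 2) → min 2
(2, 2, 11) → min 2
(2, 11, 12) → min 2
(11, 12, 7) → min 7
(12, 7, 7) → min 7
(7, 7, -2) → min -2
(7, -2, -2) → min -2
(-2, -2, -4) → min -4  < -2 ✓
(-2, -4, 9) → min -4  < -2 ✓
(-4, 9, -5) → min -5  < -2 ✓
(9, -5, 6) → min -5  < -2 ✓
(-5, 6, -2) → min -5  < -2 ✓
(6, -2, 11) → min -2
(-2, 11, -1) → min -2
(11, -1, 14) → min -1
(-1, 14, 11) → min -1
(14, 11, 12) → min 11
(11, 12, 1) → min 1
(12, 1, 9) → min 1
(1, 9, 4) → min 1
(9, 4, 1) → min 1
5 windows satisfy the condition.

5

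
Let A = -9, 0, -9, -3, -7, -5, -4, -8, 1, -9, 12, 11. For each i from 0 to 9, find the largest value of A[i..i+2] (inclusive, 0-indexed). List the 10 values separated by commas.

0, 0, -3, -3, -4, -4, 1, 1, 12, 12

[-9, 0, -9] → max 0
[0, -9, -3] → max 0
[-9, -3, -7] → max -3
[-3, -7, -5] → max -3
[-7, -5, -4] → max -4
[-5, -4, -8] → max -4
[-4, -8, 1] → max 1
[-8, 1, -9] → max 1
[1, -9, 12] → max 12
[-9, 12, 11] → max 12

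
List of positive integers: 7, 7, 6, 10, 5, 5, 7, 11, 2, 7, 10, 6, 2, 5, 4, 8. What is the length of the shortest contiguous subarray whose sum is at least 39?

6

add 7: running sum 7 < 39
add 7: running sum 14 < 39
add 6: running sum 20 < 39
add 10: running sum 30 < 39
add 5: running sum 35 < 39
add 5: shortest ending here [7, 7, 6, 10, 5, 5] sum 40, len 6
add 7: shortest ending here [7, 6, 10, 5, 5, 7] sum 40, len 6
add 11: shortest ending here [6, 10, 5, 5, 7, 11] sum 44, len 6
add 2: shortest ending here [10, 5, 5, 7, 11, 2] sum 40, len 6
add 7: shortest ending here [10, 5, 5, 7, 11, 2, 7] sum 47, len 7
add 10: shortest ending here [5, 7, 11, 2, 7, 10] sum 42, len 6
add 6: shortest ending here [7, 11, 2, 7, 10, 6] sum 43, len 6
add 2: shortest ending here [7, 11, 2, 7, 10, 6, 2] sum 45, len 7
add 5: shortest ending here [11, 2, 7, 10, 6, 2, 5] sum 43, len 7
add 4: shortest ending here [11, 2, 7, 10, 6, 2, 5, 4] sum 47, len 8
add 8: shortest ending here [7, 10, 6, 2, 5, 4, 8] sum 42, len 7
Shortest qualifying length: 6.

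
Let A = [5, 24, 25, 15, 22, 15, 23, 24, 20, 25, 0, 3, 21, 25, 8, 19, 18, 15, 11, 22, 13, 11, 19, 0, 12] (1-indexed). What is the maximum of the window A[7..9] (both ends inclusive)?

Elements at indices 7..9: 23, 24, 20
max(23, 24, 20) = 24

24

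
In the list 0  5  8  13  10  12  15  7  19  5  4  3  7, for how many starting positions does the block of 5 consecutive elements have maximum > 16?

[0, 5, 8, 13, 10] → max 13
[5, 8, 13, 10, 12] → max 13
[8, 13, 10, 12, 15] → max 15
[13, 10, 12, 15, 7] → max 15
[10, 12, 15, 7, 19] → max 19  > 16 ✓
[12, 15, 7, 19, 5] → max 19  > 16 ✓
[15, 7, 19, 5, 4] → max 19  > 16 ✓
[7, 19, 5, 4, 3] → max 19  > 16 ✓
[19, 5, 4, 3, 7] → max 19  > 16 ✓
5 windows satisfy the condition.

5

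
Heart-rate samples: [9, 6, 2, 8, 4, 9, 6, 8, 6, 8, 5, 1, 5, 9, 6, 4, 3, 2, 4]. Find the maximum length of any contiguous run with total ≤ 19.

5

add 9: [9] sum 9, len 1
add 6: [9, 6] sum 15, len 2
add 2: [9, 6, 2] sum 17, len 3
add 8: [6, 2, 8] sum 16, len 3
add 4: [2, 8, 4] sum 14, len 3
add 9: [4, 9] sum 13, len 2
add 6: [4, 9, 6] sum 19, len 3
add 8: [6, 8] sum 14, len 2
add 6: [8, 6] sum 14, len 2
add 8: [6, 8] sum 14, len 2
add 5: [6, 8, 5] sum 19, len 3
add 1: [8, 5, 1] sum 14, len 3
add 5: [8, 5, 1, 5] sum 19, len 4
add 9: [1, 5, 9] sum 15, len 3
add 6: [9, 6] sum 15, len 2
add 4: [9, 6, 4] sum 19, len 3
add 3: [6, 4, 3] sum 13, len 3
add 2: [6, 4, 3, 2] sum 15, len 4
add 4: [6, 4, 3, 2, 4] sum 19, len 5
Longest length seen: 5.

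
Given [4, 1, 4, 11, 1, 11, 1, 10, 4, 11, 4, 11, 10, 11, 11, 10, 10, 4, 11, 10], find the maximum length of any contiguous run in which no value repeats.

add 4: [4] len 1
add 1: [4, 1] len 2
add 4 (repeat 4, move left end past it): [1, 4] len 2
add 11: [1, 4, 11] len 3
add 1 (repeat 1, move left end past it): [4, 11, 1] len 3
add 11 (repeat 11, move left end past it): [1, 11] len 2
add 1 (repeat 1, move left end past it): [11, 1] len 2
add 10: [11, 1, 10] len 3
add 4: [11, 1, 10, 4] len 4
add 11 (repeat 11, move left end past it): [1, 10, 4, 11] len 4
add 4 (repeat 4, move left end past it): [11, 4] len 2
add 11 (repeat 11, move left end past it): [4, 11] len 2
add 10: [4, 11, 10] len 3
add 11 (repeat 11, move left end past it): [10, 11] len 2
add 11 (repeat 11, move left end past it): [11] len 1
add 10: [11, 10] len 2
add 10 (repeat 10, move left end past it): [10] len 1
add 4: [10, 4] len 2
add 11: [10, 4, 11] len 3
add 10 (repeat 10, move left end past it): [4, 11, 10] len 3
Longest all-distinct length: 4.

4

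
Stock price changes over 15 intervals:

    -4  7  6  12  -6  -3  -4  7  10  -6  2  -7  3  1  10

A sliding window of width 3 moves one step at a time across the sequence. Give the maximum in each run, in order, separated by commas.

(-4, 7, 6) → max 7
(7, 6, 12) → max 12
(6, 12, -6) → max 12
(12, -6, -3) → max 12
(-6, -3, -4) → max -3
(-3, -4, 7) → max 7
(-4, 7, 10) → max 10
(7, 10, -6) → max 10
(10, -6, 2) → max 10
(-6, 2, -7) → max 2
(2, -7, 3) → max 3
(-7, 3, 1) → max 3
(3, 1, 10) → max 10

7, 12, 12, 12, -3, 7, 10, 10, 10, 2, 3, 3, 10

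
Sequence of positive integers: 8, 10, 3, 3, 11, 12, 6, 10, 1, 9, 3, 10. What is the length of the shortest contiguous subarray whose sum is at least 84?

add 8: running sum 8 < 84
add 10: running sum 18 < 84
add 3: running sum 21 < 84
add 3: running sum 24 < 84
add 11: running sum 35 < 84
add 12: running sum 47 < 84
add 6: running sum 53 < 84
add 10: running sum 63 < 84
add 1: running sum 64 < 84
add 9: running sum 73 < 84
add 3: running sum 76 < 84
end 11: [8, 10, 3, 3, 11, 12, 6, 10, 1, 9, 3, 10] sum 86, len 12
Shortest qualifying length: 12.

12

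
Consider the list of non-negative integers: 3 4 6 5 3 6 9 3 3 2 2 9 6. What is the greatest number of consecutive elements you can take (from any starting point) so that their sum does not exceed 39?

add 3: [3] sum 3, len 1
add 4: [3, 4] sum 7, len 2
add 6: [3, 4, 6] sum 13, len 3
add 5: [3, 4, 6, 5] sum 18, len 4
add 3: [3, 4, 6, 5, 3] sum 21, len 5
add 6: [3, 4, 6, 5, 3, 6] sum 27, len 6
add 9: [3, 4, 6, 5, 3, 6, 9] sum 36, len 7
add 3: [3, 4, 6, 5, 3, 6, 9, 3] sum 39, len 8
add 3: [4, 6, 5, 3, 6, 9, 3, 3] sum 39, len 8
add 2: [6, 5, 3, 6, 9, 3, 3, 2] sum 37, len 8
add 2: [6, 5, 3, 6, 9, 3, 3, 2, 2] sum 39, len 9
add 9: [3, 6, 9, 3, 3, 2, 2, 9] sum 37, len 8
add 6: [9, 3, 3, 2, 2, 9, 6] sum 34, len 7
Longest length seen: 9.

9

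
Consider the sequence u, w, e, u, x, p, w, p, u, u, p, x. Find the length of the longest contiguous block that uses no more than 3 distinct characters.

6

[u] 1 distinct, len 1
[u, w] 2 distinct, len 2
[u, w, e] 3 distinct, len 3
[u, w, e, u] 3 distinct, len 4
[e, u, x] 3 distinct, len 3
[u, x, p] 3 distinct, len 3
[x, p, w] 3 distinct, len 3
[x, p, w, p] 3 distinct, len 4
[p, w, p, u] 3 distinct, len 4
[p, w, p, u, u] 3 distinct, len 5
[p, w, p, u, u, p] 3 distinct, len 6
[p, u, u, p, x] 3 distinct, len 5
Longest length with ≤3 distinct: 6.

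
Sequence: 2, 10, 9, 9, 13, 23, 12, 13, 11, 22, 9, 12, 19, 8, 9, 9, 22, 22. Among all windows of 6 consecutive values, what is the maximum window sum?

2 10 9 9 13 23 → sum 66
10 9 9 13 23 12 → sum 76
9 9 13 23 12 13 → sum 79
9 13 23 12 13 11 → sum 81
13 23 12 13 11 22 → sum 94
23 12 13 11 22 9 → sum 90
12 13 11 22 9 12 → sum 79
13 11 22 9 12 19 → sum 86
11 22 9 12 19 8 → sum 81
22 9 12 19 8 9 → sum 79
9 12 19 8 9 9 → sum 66
12 19 8 9 9 22 → sum 79
19 8 9 9 22 22 → sum 89
Maximum of these is 94.

94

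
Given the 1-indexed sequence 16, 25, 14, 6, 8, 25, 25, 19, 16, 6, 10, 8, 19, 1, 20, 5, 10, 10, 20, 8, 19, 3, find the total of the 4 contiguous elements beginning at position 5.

77

Elements at indices 5..8: 8, 25, 25, 19
sum(8, 25, 25, 19) = 77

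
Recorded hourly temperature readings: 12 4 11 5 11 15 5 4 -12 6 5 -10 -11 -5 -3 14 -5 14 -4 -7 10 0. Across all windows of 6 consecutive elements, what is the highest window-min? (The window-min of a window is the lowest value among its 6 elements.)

4

[12, 4, 11, 5, 11, 15] → min 4
[4, 11, 5, 11, 15, 5] → min 4
[11, 5, 11, 15, 5, 4] → min 4
[5, 11, 15, 5, 4, -12] → min -12
[11, 15, 5, 4, -12, 6] → min -12
[15, 5, 4, -12, 6, 5] → min -12
[5, 4, -12, 6, 5, -10] → min -12
[4, -12, 6, 5, -10, -11] → min -12
[-12, 6, 5, -10, -11, -5] → min -12
[6, 5, -10, -11, -5, -3] → min -11
[5, -10, -11, -5, -3, 14] → min -11
[-10, -11, -5, -3, 14, -5] → min -11
[-11, -5, -3, 14, -5, 14] → min -11
[-5, -3, 14, -5, 14, -4] → min -5
[-3, 14, -5, 14, -4, -7] → min -7
[14, -5, 14, -4, -7, 10] → min -7
[-5, 14, -4, -7, 10, 0] → min -7
Highest of these is 4.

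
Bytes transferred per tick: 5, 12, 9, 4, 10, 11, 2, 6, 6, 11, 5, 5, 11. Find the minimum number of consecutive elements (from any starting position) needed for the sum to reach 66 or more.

add 5: running sum 5 < 66
add 12: running sum 17 < 66
add 9: running sum 26 < 66
add 4: running sum 30 < 66
add 10: running sum 40 < 66
add 11: running sum 51 < 66
add 2: running sum 53 < 66
add 6: running sum 59 < 66
add 6: running sum 65 < 66
add 11: shortest ending here [12, 9, 4, 10, 11, 2, 6, 6, 11] sum 71, len 9
add 5: shortest ending here [12, 9, 4, 10, 11, 2, 6, 6, 11, 5] sum 76, len 10
add 5: shortest ending here [9, 4, 10, 11, 2, 6, 6, 11, 5, 5] sum 69, len 10
add 11: shortest ending here [10, 11, 2, 6, 6, 11, 5, 5, 11] sum 67, len 9
Shortest qualifying length: 9.

9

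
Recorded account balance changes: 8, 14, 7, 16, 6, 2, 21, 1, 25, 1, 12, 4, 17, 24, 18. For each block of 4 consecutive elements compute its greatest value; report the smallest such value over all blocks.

(8, 14, 7, 16) → max 16
(14, 7, 16, 6) → max 16
(7, 16, 6, 2) → max 16
(16, 6, 2, 21) → max 21
(6, 2, 21, 1) → max 21
(2, 21, 1, 25) → max 25
(21, 1, 25, 1) → max 25
(1, 25, 1, 12) → max 25
(25, 1, 12, 4) → max 25
(1, 12, 4, 17) → max 17
(12, 4, 17, 24) → max 24
(4, 17, 24, 18) → max 24
Smallest of these is 16.

16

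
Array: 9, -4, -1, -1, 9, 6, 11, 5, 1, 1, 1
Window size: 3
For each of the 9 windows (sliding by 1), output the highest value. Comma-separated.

9, -1, 9, 9, 11, 11, 11, 5, 1

[9, -4, -1] → max 9
[-4, -1, -1] → max -1
[-1, -1, 9] → max 9
[-1, 9, 6] → max 9
[9, 6, 11] → max 11
[6, 11, 5] → max 11
[11, 5, 1] → max 11
[5, 1, 1] → max 5
[1, 1, 1] → max 1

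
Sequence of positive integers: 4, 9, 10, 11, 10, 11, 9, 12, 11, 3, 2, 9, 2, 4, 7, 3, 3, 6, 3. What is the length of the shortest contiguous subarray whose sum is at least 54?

add 4: running sum 4 < 54
add 9: running sum 13 < 54
add 10: running sum 23 < 54
add 11: running sum 34 < 54
add 10: running sum 44 < 54
end 5: [4, 9, 10, 11, 10, 11] sum 55, len 6
end 6: [9, 10, 11, 10, 11, 9] sum 60, len 6
end 7: [10, 11, 10, 11, 9, 12] sum 63, len 6
end 8: [11, 10, 11, 9, 12, 11] sum 64, len 6
end 9: [10, 11, 9, 12, 11, 3] sum 56, len 6
end 10: [10, 11, 9, 12, 11, 3, 2] sum 58, len 7
end 11: [11, 9, 12, 11, 3, 2, 9] sum 57, len 7
end 12: [11, 9, 12, 11, 3, 2, 9, 2] sum 59, len 8
end 13: [11, 9, 12, 11, 3, 2, 9, 2, 4] sum 63, len 9
end 14: [9, 12, 11, 3, 2, 9, 2, 4, 7] sum 59, len 9
end 15: [9, 12, 11, 3, 2, 9, 2, 4, 7, 3] sum 62, len 10
end 16: [12, 11, 3, 2, 9, 2, 4, 7, 3, 3] sum 56, len 10
end 17: [12, 11, 3, 2, 9, 2, 4, 7, 3, 3, 6] sum 62, len 11
end 18: [12, 11, 3, 2, 9, 2, 4, 7, 3, 3, 6, 3] sum 65, len 12
Shortest qualifying length: 6.

6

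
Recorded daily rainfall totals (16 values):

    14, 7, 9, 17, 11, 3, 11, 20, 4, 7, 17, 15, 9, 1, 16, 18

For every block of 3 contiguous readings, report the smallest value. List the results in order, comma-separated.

7, 7, 9, 3, 3, 3, 4, 4, 4, 7, 9, 1, 1, 1

[14, 7, 9] → min 7
[7, 9, 17] → min 7
[9, 17, 11] → min 9
[17, 11, 3] → min 3
[11, 3, 11] → min 3
[3, 11, 20] → min 3
[11, 20, 4] → min 4
[20, 4, 7] → min 4
[4, 7, 17] → min 4
[7, 17, 15] → min 7
[17, 15, 9] → min 9
[15, 9, 1] → min 1
[9, 1, 16] → min 1
[1, 16, 18] → min 1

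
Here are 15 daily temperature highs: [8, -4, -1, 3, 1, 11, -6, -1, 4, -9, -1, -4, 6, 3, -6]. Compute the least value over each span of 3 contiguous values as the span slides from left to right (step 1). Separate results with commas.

-4, -4, -1, 1, -6, -6, -6, -9, -9, -9, -4, -4, -6

Sliding a size-3 window across the 15 values:
8 -4 -1 → min -4
-4 -1 3 → min -4
-1 3 1 → min -1
3 1 11 → min 1
1 11 -6 → min -6
11 -6 -1 → min -6
-6 -1 4 → min -6
-1 4 -9 → min -9
4 -9 -1 → min -9
-9 -1 -4 → min -9
-1 -4 6 → min -4
-4 6 3 → min -4
6 3 -6 → min -6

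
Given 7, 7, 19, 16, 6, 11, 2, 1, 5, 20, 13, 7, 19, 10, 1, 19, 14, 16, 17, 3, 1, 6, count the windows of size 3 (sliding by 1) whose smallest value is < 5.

7 7 19 → min 7
7 19 16 → min 7
19 16 6 → min 6
16 6 11 → min 6
6 11 2 → min 2  < 5 ✓
11 2 1 → min 1  < 5 ✓
2 1 5 → min 1  < 5 ✓
1 5 20 → min 1  < 5 ✓
5 20 13 → min 5
20 13 7 → min 7
13 7 19 → min 7
7 19 10 → min 7
19 10 1 → min 1  < 5 ✓
10 1 19 → min 1  < 5 ✓
1 19 14 → min 1  < 5 ✓
19 14 16 → min 14
14 16 17 → min 14
16 17 3 → min 3  < 5 ✓
17 3 1 → min 1  < 5 ✓
3 1 6 → min 1  < 5 ✓
10 windows satisfy the condition.

10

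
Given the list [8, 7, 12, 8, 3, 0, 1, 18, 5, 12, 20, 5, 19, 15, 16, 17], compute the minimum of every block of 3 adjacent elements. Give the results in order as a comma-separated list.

7, 7, 3, 0, 0, 0, 1, 5, 5, 5, 5, 5, 15, 15

Sliding a size-3 window across the 16 values:
(8, 7, 12) → min 7
(7, 12, 8) → min 7
(12, 8, 3) → min 3
(8, 3, 0) → min 0
(3, 0, 1) → min 0
(0, 1, 18) → min 0
(1, 18, 5) → min 1
(18, 5, 12) → min 5
(5, 12, 20) → min 5
(12, 20, 5) → min 5
(20, 5, 19) → min 5
(5, 19, 15) → min 5
(19, 15, 16) → min 15
(15, 16, 17) → min 15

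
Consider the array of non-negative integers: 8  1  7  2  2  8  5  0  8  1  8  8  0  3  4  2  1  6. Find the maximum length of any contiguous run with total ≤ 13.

Extend to the right; shrink from the left whenever the sum exceeds 13:
[8] sum 8 len 1
[8, 1] sum 9 len 2
[1, 7] sum 8 len 2
[1, 7, 2] sum 10 len 3
[1, 7, 2, 2] sum 12 len 4
[2, 2, 8] sum 12 len 3
[8, 5] sum 13 len 2
[8, 5, 0] sum 13 len 3
[5, 0, 8] sum 13 len 3
[0, 8, 1] sum 9 len 3
[1, 8] sum 9 len 2
[8] sum 8 len 1
[8, 0] sum 8 len 2
[8, 0, 3] sum 11 len 3
[0, 3, 4] sum 7 len 3
[0, 3, 4, 2] sum 9 len 4
[0, 3, 4, 2, 1] sum 10 len 5
[4, 2, 1, 6] sum 13 len 4
Longest length seen: 5.

5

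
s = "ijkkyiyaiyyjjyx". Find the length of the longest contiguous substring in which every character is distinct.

3

add i: [i] len 1
add j: [i, j] len 2
add k: [i, j, k] len 3
add k (repeat k, move left end past it): [k] len 1
add y: [k, y] len 2
add i: [k, y, i] len 3
add y (repeat y, move left end past it): [i, y] len 2
add a: [i, y, a] len 3
add i (repeat i, move left end past it): [y, a, i] len 3
add y (repeat y, move left end past it): [a, i, y] len 3
add y (repeat y, move left end past it): [y] len 1
add j: [y, j] len 2
add j (repeat j, move left end past it): [j] len 1
add y: [j, y] len 2
add x: [j, y, x] len 3
Longest all-distinct length: 3.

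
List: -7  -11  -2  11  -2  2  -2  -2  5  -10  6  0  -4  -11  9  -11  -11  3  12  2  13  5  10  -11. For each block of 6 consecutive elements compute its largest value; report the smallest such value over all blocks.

5

Each size-6 window and its max:
-7 -11 -2 11 -2 2 → max 11
-11 -2 11 -2 2 -2 → max 11
-2 11 -2 2 -2 -2 → max 11
11 -2 2 -2 -2 5 → max 11
-2 2 -2 -2 5 -10 → max 5
2 -2 -2 5 -10 6 → max 6
-2 -2 5 -10 6 0 → max 6
-2 5 -10 6 0 -4 → max 6
5 -10 6 0 -4 -11 → max 6
-10 6 0 -4 -11 9 → max 9
6 0 -4 -11 9 -11 → max 9
0 -4 -11 9 -11 -11 → max 9
-4 -11 9 -11 -11 3 → max 9
-11 9 -11 -11 3 12 → max 12
9 -11 -11 3 12 2 → max 12
-11 -11 3 12 2 13 → max 13
-11 3 12 2 13 5 → max 13
3 12 2 13 5 10 → max 13
12 2 13 5 10 -11 → max 13
Smallest of these is 5.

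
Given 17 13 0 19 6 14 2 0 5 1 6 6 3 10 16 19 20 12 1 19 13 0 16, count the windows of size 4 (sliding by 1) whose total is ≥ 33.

17 13 0 19 → sum 49  ≥ 33 ✓
13 0 19 6 → sum 38  ≥ 33 ✓
0 19 6 14 → sum 39  ≥ 33 ✓
19 6 14 2 → sum 41  ≥ 33 ✓
6 14 2 0 → sum 22
14 2 0 5 → sum 21
2 0 5 1 → sum 8
0 5 1 6 → sum 12
5 1 6 6 → sum 18
1 6 6 3 → sum 16
6 6 3 10 → sum 25
6 3 10 16 → sum 35  ≥ 33 ✓
3 10 16 19 → sum 48  ≥ 33 ✓
10 16 19 20 → sum 65  ≥ 33 ✓
16 19 20 12 → sum 67  ≥ 33 ✓
19 20 12 1 → sum 52  ≥ 33 ✓
20 12 1 19 → sum 52  ≥ 33 ✓
12 1 19 13 → sum 45  ≥ 33 ✓
1 19 13 0 → sum 33  ≥ 33 ✓
19 13 0 16 → sum 48  ≥ 33 ✓
13 windows satisfy the condition.

13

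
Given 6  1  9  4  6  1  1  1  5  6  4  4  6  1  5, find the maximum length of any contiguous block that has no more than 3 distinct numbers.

Extend right; when distinct count exceeds 3, shrink from the left:
[6] 1 distinct, len 1
[6, 1] 2 distinct, len 2
[6, 1, 9] 3 distinct, len 3
[1, 9, 4] 3 distinct, len 3
[9, 4, 6] 3 distinct, len 3
[4, 6, 1] 3 distinct, len 3
[4, 6, 1, 1] 3 distinct, len 4
[4, 6, 1, 1, 1] 3 distinct, len 5
[6, 1, 1, 1, 5] 3 distinct, len 5
[6, 1, 1, 1, 5, 6] 3 distinct, len 6
[5, 6, 4] 3 distinct, len 3
[5, 6, 4, 4] 3 distinct, len 4
[5, 6, 4, 4, 6] 3 distinct, len 5
[6, 4, 4, 6, 1] 3 distinct, len 5
[6, 1, 5] 3 distinct, len 3
Longest length with ≤3 distinct: 6.

6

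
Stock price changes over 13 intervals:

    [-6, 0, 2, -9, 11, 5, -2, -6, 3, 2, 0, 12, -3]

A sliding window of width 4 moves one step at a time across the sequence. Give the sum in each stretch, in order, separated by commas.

Sliding a size-4 window across the 13 values:
(-6, 0, 2, -9) → sum -13
(0, 2, -9, 11) → sum 4
(2, -9, 11, 5) → sum 9
(-9, 11, 5, -2) → sum 5
(11, 5, -2, -6) → sum 8
(5, -2, -6, 3) → sum 0
(-2, -6, 3, 2) → sum -3
(-6, 3, 2, 0) → sum -1
(3, 2, 0, 12) → sum 17
(2, 0, 12, -3) → sum 11

-13, 4, 9, 5, 8, 0, -3, -1, 17, 11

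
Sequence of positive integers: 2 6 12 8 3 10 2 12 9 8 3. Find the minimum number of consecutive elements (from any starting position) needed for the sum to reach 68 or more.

add 2: running sum 2 < 68
add 6: running sum 8 < 68
add 12: running sum 20 < 68
add 8: running sum 28 < 68
add 3: running sum 31 < 68
add 10: running sum 41 < 68
add 2: running sum 43 < 68
add 12: running sum 55 < 68
add 9: running sum 64 < 68
add 8: shortest ending here [6, 12, 8, 3, 10, 2, 12, 9, 8] sum 70, len 9
add 3: shortest ending here [6, 12, 8, 3, 10, 2, 12, 9, 8, 3] sum 73, len 10
Shortest qualifying length: 9.

9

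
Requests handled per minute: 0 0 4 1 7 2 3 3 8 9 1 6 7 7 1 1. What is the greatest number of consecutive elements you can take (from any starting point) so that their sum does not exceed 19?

Extend to the right; shrink from the left whenever the sum exceeds 19:
add 0: [0] sum 0, len 1
add 0: [0, 0] sum 0, len 2
add 4: [0, 0, 4] sum 4, len 3
add 1: [0, 0, 4, 1] sum 5, len 4
add 7: [0, 0, 4, 1, 7] sum 12, len 5
add 2: [0, 0, 4, 1, 7, 2] sum 14, len 6
add 3: [0, 0, 4, 1, 7, 2, 3] sum 17, len 7
add 3: [1, 7, 2, 3, 3] sum 16, len 5
add 8: [2, 3, 3, 8] sum 16, len 4
add 9: [8, 9] sum 17, len 2
add 1: [8, 9, 1] sum 18, len 3
add 6: [9, 1, 6] sum 16, len 3
add 7: [1, 6, 7] sum 14, len 3
add 7: [7, 7] sum 14, len 2
add 1: [7, 7, 1] sum 15, len 3
add 1: [7, 7, 1, 1] sum 16, len 4
Longest length seen: 7.

7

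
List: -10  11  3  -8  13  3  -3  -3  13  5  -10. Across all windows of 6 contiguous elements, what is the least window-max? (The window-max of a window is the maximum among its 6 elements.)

(-10, 11, 3, -8, 13, 3) → max 13
(11, 3, -8, 13, 3, -3) → max 13
(3, -8, 13, 3, -3, -3) → max 13
(-8, 13, 3, -3, -3, 13) → max 13
(13, 3, -3, -3, 13, 5) → max 13
(3, -3, -3, 13, 5, -10) → max 13
Least of these is 13.

13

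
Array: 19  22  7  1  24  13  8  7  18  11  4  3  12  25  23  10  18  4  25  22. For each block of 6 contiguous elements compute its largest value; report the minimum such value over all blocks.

18

(19, 22, 7, 1, 24, 13) → max 24
(22, 7, 1, 24, 13, 8) → max 24
(7, 1, 24, 13, 8, 7) → max 24
(1, 24, 13, 8, 7, 18) → max 24
(24, 13, 8, 7, 18, 11) → max 24
(13, 8, 7, 18, 11, 4) → max 18
(8, 7, 18, 11, 4, 3) → max 18
(7, 18, 11, 4, 3, 12) → max 18
(18, 11, 4, 3, 12, 25) → max 25
(11, 4, 3, 12, 25, 23) → max 25
(4, 3, 12, 25, 23, 10) → max 25
(3, 12, 25, 23, 10, 18) → max 25
(12, 25, 23, 10, 18, 4) → max 25
(25, 23, 10, 18, 4, 25) → max 25
(23, 10, 18, 4, 25, 22) → max 25
Minimum of these is 18.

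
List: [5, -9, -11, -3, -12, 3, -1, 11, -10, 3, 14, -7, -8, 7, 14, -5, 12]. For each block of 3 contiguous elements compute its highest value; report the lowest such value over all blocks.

(5, -9, -11) → max 5
(-9, -11, -3) → max -3
(-11, -3, -12) → max -3
(-3, -12, 3) → max 3
(-12, 3, -1) → max 3
(3, -1, 11) → max 11
(-1, 11, -10) → max 11
(11, -10, 3) → max 11
(-10, 3, 14) → max 14
(3, 14, -7) → max 14
(14, -7, -8) → max 14
(-7, -8, 7) → max 7
(-8, 7, 14) → max 14
(7, 14, -5) → max 14
(14, -5, 12) → max 14
Lowest of these is -3.

-3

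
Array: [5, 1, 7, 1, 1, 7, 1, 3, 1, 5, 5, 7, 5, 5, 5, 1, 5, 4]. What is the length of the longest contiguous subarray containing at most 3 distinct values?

9

add 5: window [5] (1 distinct), len 1
add 1: window [5, 1] (2 distinct), len 2
add 7: window [5, 1, 7] (3 distinct), len 3
add 1: window [5, 1, 7, 1] (3 distinct), len 4
add 1: window [5, 1, 7, 1, 1] (3 distinct), len 5
add 7: window [5, 1, 7, 1, 1, 7] (3 distinct), len 6
add 1: window [5, 1, 7, 1, 1, 7, 1] (3 distinct), len 7
add 3: window [1, 7, 1, 1, 7, 1, 3] (3 distinct), len 7
add 1: window [1, 7, 1, 1, 7, 1, 3, 1] (3 distinct), len 8
add 5: window [1, 3, 1, 5] (3 distinct), len 4
add 5: window [1, 3, 1, 5, 5] (3 distinct), len 5
add 7: window [1, 5, 5, 7] (3 distinct), len 4
add 5: window [1, 5, 5, 7, 5] (3 distinct), len 5
add 5: window [1, 5, 5, 7, 5, 5] (3 distinct), len 6
add 5: window [1, 5, 5, 7, 5, 5, 5] (3 distinct), len 7
add 1: window [1, 5, 5, 7, 5, 5, 5, 1] (3 distinct), len 8
add 5: window [1, 5, 5, 7, 5, 5, 5, 1, 5] (3 distinct), len 9
add 4: window [5, 5, 5, 1, 5, 4] (3 distinct), len 6
Longest length with ≤3 distinct: 9.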